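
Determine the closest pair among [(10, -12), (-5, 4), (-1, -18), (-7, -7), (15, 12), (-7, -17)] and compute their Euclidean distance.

Computing all pairwise distances among 6 points:

d((10, -12), (-5, 4)) = 21.9317
d((10, -12), (-1, -18)) = 12.53
d((10, -12), (-7, -7)) = 17.72
d((10, -12), (15, 12)) = 24.5153
d((10, -12), (-7, -17)) = 17.72
d((-5, 4), (-1, -18)) = 22.3607
d((-5, 4), (-7, -7)) = 11.1803
d((-5, 4), (15, 12)) = 21.5407
d((-5, 4), (-7, -17)) = 21.095
d((-1, -18), (-7, -7)) = 12.53
d((-1, -18), (15, 12)) = 34.0
d((-1, -18), (-7, -17)) = 6.0828 <-- minimum
d((-7, -7), (15, 12)) = 29.0689
d((-7, -7), (-7, -17)) = 10.0
d((15, 12), (-7, -17)) = 36.4005

Closest pair: (-1, -18) and (-7, -17) with distance 6.0828

The closest pair is (-1, -18) and (-7, -17) with Euclidean distance 6.0828. For 6 points, brute-force pairwise comparison is shown above. For large n, the divide-and-conquer algorithm (sort by x, recurse on halves, check the dividing strip) achieves O(n log n).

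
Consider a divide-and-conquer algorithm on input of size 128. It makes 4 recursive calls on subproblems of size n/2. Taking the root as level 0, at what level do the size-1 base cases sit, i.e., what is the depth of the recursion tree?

For divide and conquer with division factor 2:

Problem sizes at each level:
Level 0: 128
Level 1: 64
Level 2: 32
Level 3: 16
Level 4: 8
Level 5: 4
Level 6: 2
Level 7: 1

The root is level 0 and the size-1 base case is level 7 (the tree spans levels 0 through 7, i.e. 8 levels counting the root), so the depth is the number of divisions: log_2(128) = 7

The recursion tree depth is log_2(128) = 7. At each level, the problem size is divided by 2, so it takes 7 divisions to reduce to a base case of size 1. The algorithm makes 4 recursive calls at each level.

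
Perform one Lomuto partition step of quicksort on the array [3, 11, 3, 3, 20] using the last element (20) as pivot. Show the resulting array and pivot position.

Lomuto partition with pivot = 20:

Initial array: [3, 11, 3, 3, 20]

arr[0]=3 <= 20: swap with position 0, array becomes [3, 11, 3, 3, 20]
arr[1]=11 <= 20: swap with position 1, array becomes [3, 11, 3, 3, 20]
arr[2]=3 <= 20: swap with position 2, array becomes [3, 11, 3, 3, 20]
arr[3]=3 <= 20: swap with position 3, array becomes [3, 11, 3, 3, 20]

Place pivot at position 4: [3, 11, 3, 3, 20]
Pivot position: 4

After partitioning with pivot 20, the array becomes [3, 11, 3, 3, 20]. The pivot is placed at index 4. All elements to the left of the pivot are <= 20, and all elements to the right are > 20.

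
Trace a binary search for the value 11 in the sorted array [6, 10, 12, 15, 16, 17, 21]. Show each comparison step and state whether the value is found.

Binary search for 11 in [6, 10, 12, 15, 16, 17, 21]:

lo=0, hi=6, mid=3, arr[mid]=15 -> 15 > 11, search left half
lo=0, hi=2, mid=1, arr[mid]=10 -> 10 < 11, search right half
lo=2, hi=2, mid=2, arr[mid]=12 -> 12 > 11, search left half
lo=2 > hi=1, target 11 not found

Binary search determines that 11 is not in the array after 3 comparisons. The search space was exhausted without finding the target.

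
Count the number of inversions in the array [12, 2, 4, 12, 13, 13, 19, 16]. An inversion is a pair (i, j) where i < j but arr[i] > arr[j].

Finding inversions in [12, 2, 4, 12, 13, 13, 19, 16]:

(0, 1): arr[0]=12 > arr[1]=2
(0, 2): arr[0]=12 > arr[2]=4
(6, 7): arr[6]=19 > arr[7]=16

Total inversions: 3

The array has 3 inversion(s): (0,1), (0,2), (6,7). Each pair (i,j) satisfies i < j and arr[i] > arr[j].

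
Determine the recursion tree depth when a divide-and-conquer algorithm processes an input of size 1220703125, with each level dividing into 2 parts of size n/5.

For divide and conquer with division factor 5:

Problem sizes at each level:
Level 0: 1220703125
Level 1: 244140625
Level 2: 48828125
Level 3: 9765625
Level 4: 1953125
Level 5: 390625
Level 6: 78125
Level 7: 15625
Level 8: 3125
Level 9: 625
Level 10: 125
Level 11: 25
Level 12: 5
Level 13: 1

The root is level 0 and the size-1 base case is level 13 (the tree spans levels 0 through 13, i.e. 14 levels counting the root), so the depth is the number of divisions: log_5(1220703125) = 13

The recursion tree depth is log_5(1220703125) = 13. At each level, the problem size is divided by 5, so it takes 13 divisions to reduce to a base case of size 1. The algorithm makes 2 recursive calls at each level.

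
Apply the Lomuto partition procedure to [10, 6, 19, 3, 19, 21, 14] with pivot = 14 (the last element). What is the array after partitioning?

Lomuto partition with pivot = 14:

Initial array: [10, 6, 19, 3, 19, 21, 14]

arr[0]=10 <= 14: swap with position 0, array becomes [10, 6, 19, 3, 19, 21, 14]
arr[1]=6 <= 14: swap with position 1, array becomes [10, 6, 19, 3, 19, 21, 14]
arr[2]=19 > 14: no swap
arr[3]=3 <= 14: swap with position 2, array becomes [10, 6, 3, 19, 19, 21, 14]
arr[4]=19 > 14: no swap
arr[5]=21 > 14: no swap

Place pivot at position 3: [10, 6, 3, 14, 19, 21, 19]
Pivot position: 3

After partitioning with pivot 14, the array becomes [10, 6, 3, 14, 19, 21, 19]. The pivot is placed at index 3. All elements to the left of the pivot are <= 14, and all elements to the right are > 14.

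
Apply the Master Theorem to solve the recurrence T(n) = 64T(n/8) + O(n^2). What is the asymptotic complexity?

Master Theorem for T(n) = 64T(n/8) + O(n^2):

a = 64, b = 8, c = 2
log_b(a) = log_8(64) = 2.0000

Case 2: c = 2 = log_8(64) = 2.0000
T(n) = O(n^2 log n) = O(n^2 log n)

For T(n) = 64T(n/8) + O(n^2): log_8(64) = 2.0000. This is Case 2 of the Master Theorem (c = log_b(a), equal work at all levels), giving O(n^2 log n).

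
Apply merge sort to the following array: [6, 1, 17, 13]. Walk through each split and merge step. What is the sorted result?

Merge sort trace:

Split: [6, 1, 17, 13] -> [6, 1] and [17, 13]
  Split: [6, 1] -> [6] and [1]
  Merge: [6] + [1] -> [1, 6]
  Split: [17, 13] -> [17] and [13]
  Merge: [17] + [13] -> [13, 17]
Merge: [1, 6] + [13, 17] -> [1, 6, 13, 17]

Final sorted array: [1, 6, 13, 17]

The merge sort proceeds by recursively splitting the array and merging sorted halves.
After all merges, the sorted array is [1, 6, 13, 17].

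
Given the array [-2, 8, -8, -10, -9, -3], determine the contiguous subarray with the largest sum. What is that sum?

Using Kadane's algorithm on [-2, 8, -8, -10, -9, -3]:

Scanning through the array:
Position 1 (value 8): max_ending_here = 8, max_so_far = 8
Position 2 (value -8): max_ending_here = 0, max_so_far = 8
Position 3 (value -10): max_ending_here = -10, max_so_far = 8
Position 4 (value -9): max_ending_here = -9, max_so_far = 8
Position 5 (value -3): max_ending_here = -3, max_so_far = 8

Maximum subarray: [8]
Maximum sum: 8

The maximum subarray is [8] with sum 8. This subarray runs from index 1 to index 1.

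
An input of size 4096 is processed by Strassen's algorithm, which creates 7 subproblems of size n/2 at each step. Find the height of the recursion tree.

For divide and conquer with division factor 2:

Problem sizes at each level:
Level 0: 4096
Level 1: 2048
Level 2: 1024
Level 3: 512
Level 4: 256
Level 5: 128
Level 6: 64
Level 7: 32
Level 8: 16
Level 9: 8
Level 10: 4
Level 11: 2
Level 12: 1

The root is level 0 and the size-1 base case is level 12 (the tree spans levels 0 through 12, i.e. 13 levels counting the root), so the depth is the number of divisions: log_2(4096) = 12

The recursion tree depth is log_2(4096) = 12. At each level, the problem size is divided by 2, so it takes 12 divisions to reduce to a base case of size 1. The algorithm makes 7 recursive calls at each level.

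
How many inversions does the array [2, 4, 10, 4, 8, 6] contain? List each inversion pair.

Finding inversions in [2, 4, 10, 4, 8, 6]:

(2, 3): arr[2]=10 > arr[3]=4
(2, 4): arr[2]=10 > arr[4]=8
(2, 5): arr[2]=10 > arr[5]=6
(4, 5): arr[4]=8 > arr[5]=6

Total inversions: 4

The array has 4 inversion(s): (2,3), (2,4), (2,5), (4,5). Each pair (i,j) satisfies i < j and arr[i] > arr[j].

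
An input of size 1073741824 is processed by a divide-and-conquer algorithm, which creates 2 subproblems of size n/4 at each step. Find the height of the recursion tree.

For divide and conquer with division factor 4:

Problem sizes at each level:
Level 0: 1073741824
Level 1: 268435456
Level 2: 67108864
Level 3: 16777216
Level 4: 4194304
Level 5: 1048576
Level 6: 262144
Level 7: 65536
Level 8: 16384
Level 9: 4096
Level 10: 1024
Level 11: 256
Level 12: 64
Level 13: 16
Level 14: 4
Level 15: 1

The root is level 0 and the size-1 base case is level 15 (the tree spans levels 0 through 15, i.e. 16 levels counting the root), so the depth is the number of divisions: log_4(1073741824) = 15

The recursion tree depth is log_4(1073741824) = 15. At each level, the problem size is divided by 4, so it takes 15 divisions to reduce to a base case of size 1. The algorithm makes 2 recursive calls at each level.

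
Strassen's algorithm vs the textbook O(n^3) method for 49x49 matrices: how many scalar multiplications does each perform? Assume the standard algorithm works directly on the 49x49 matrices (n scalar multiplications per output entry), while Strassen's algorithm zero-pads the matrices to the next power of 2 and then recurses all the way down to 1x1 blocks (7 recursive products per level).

Matrix multiplication for 49x49 matrices:

Strassen's algorithm requires power-of-2 dimensions. Pad 49x49 to 64x64 (next power of 2).

Standard algorithm: 49^3 = 117649 multiplications
Strassen's algorithm: 7^(log2(64)) = 7^6 = 117649 multiplications
Savings: 117649 - 117649 = 0 multiplications

Standard: 117649 multiplications (49^3). Strassen: 117649 multiplications (7^6, after padding to 64x64). Strassen reduces 8 recursive multiplications to 7 at each level.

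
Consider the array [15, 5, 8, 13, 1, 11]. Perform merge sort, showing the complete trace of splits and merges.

Merge sort trace:

Split: [15, 5, 8, 13, 1, 11] -> [15, 5, 8] and [13, 1, 11]
  Split: [15, 5, 8] -> [15] and [5, 8]
    Split: [5, 8] -> [5] and [8]
    Merge: [5] + [8] -> [5, 8]
  Merge: [15] + [5, 8] -> [5, 8, 15]
  Split: [13, 1, 11] -> [13] and [1, 11]
    Split: [1, 11] -> [1] and [11]
    Merge: [1] + [11] -> [1, 11]
  Merge: [13] + [1, 11] -> [1, 11, 13]
Merge: [5, 8, 15] + [1, 11, 13] -> [1, 5, 8, 11, 13, 15]

Final sorted array: [1, 5, 8, 11, 13, 15]

The merge sort proceeds by recursively splitting the array and merging sorted halves.
After all merges, the sorted array is [1, 5, 8, 11, 13, 15].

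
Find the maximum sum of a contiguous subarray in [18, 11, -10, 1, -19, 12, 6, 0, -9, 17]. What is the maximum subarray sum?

Using Kadane's algorithm on [18, 11, -10, 1, -19, 12, 6, 0, -9, 17]:

Scanning through the array:
Position 1 (value 11): max_ending_here = 29, max_so_far = 29
Position 2 (value -10): max_ending_here = 19, max_so_far = 29
Position 3 (value 1): max_ending_here = 20, max_so_far = 29
Position 4 (value -19): max_ending_here = 1, max_so_far = 29
Position 5 (value 12): max_ending_here = 13, max_so_far = 29
Position 6 (value 6): max_ending_here = 19, max_so_far = 29
Position 7 (value 0): max_ending_here = 19, max_so_far = 29
Position 8 (value -9): max_ending_here = 10, max_so_far = 29
Position 9 (value 17): max_ending_here = 27, max_so_far = 29

Maximum subarray: [18, 11]
Maximum sum: 29

The maximum subarray is [18, 11] with sum 29. This subarray runs from index 0 to index 1.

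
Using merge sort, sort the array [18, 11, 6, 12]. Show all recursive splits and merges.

Merge sort trace:

Split: [18, 11, 6, 12] -> [18, 11] and [6, 12]
  Split: [18, 11] -> [18] and [11]
  Merge: [18] + [11] -> [11, 18]
  Split: [6, 12] -> [6] and [12]
  Merge: [6] + [12] -> [6, 12]
Merge: [11, 18] + [6, 12] -> [6, 11, 12, 18]

Final sorted array: [6, 11, 12, 18]

The merge sort proceeds by recursively splitting the array and merging sorted halves.
After all merges, the sorted array is [6, 11, 12, 18].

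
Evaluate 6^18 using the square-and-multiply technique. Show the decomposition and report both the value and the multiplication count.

Computing 6^18 by squaring (build up from 6^1; each line after the first costs one multiplication):

6^1 = 6
6^2 = (6^1)^2 = 6^2 = 36
6^4 = (6^2)^2 = 36^2 = 1296
6^8 = (6^4)^2 = 1296^2 = 1679616
6^9 = 6 * 6^8 = 6 * 1679616 = 10077696
6^18 = (6^9)^2 = 10077696^2 = 101559956668416

Result: 101559956668416
Multiplications needed: 5 (5 lines after 6^1)

6^18 = 101559956668416. Using exponentiation by squaring, this requires 5 multiplications. The key idea: if the exponent is even, square the half-power; if odd, multiply by the base once.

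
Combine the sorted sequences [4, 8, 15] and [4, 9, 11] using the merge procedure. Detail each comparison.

Merging process:

Compare 4 vs 4: take 4 from left. Merged: [4]
Compare 8 vs 4: take 4 from right. Merged: [4, 4]
Compare 8 vs 9: take 8 from left. Merged: [4, 4, 8]
Compare 15 vs 9: take 9 from right. Merged: [4, 4, 8, 9]
Compare 15 vs 11: take 11 from right. Merged: [4, 4, 8, 9, 11]
Append remaining from left: [15]. Merged: [4, 4, 8, 9, 11, 15]

Final merged array: [4, 4, 8, 9, 11, 15]
Total comparisons: 5

The merged array is [4, 4, 8, 9, 11, 15], requiring 5 comparisons. The merge step runs in O(n) time where n is the total number of elements.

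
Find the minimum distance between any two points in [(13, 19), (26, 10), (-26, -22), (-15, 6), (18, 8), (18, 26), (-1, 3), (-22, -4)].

Computing all pairwise distances among 8 points:

d((13, 19), (26, 10)) = 15.8114
d((13, 19), (-26, -22)) = 56.5862
d((13, 19), (-15, 6)) = 30.8707
d((13, 19), (18, 8)) = 12.083
d((13, 19), (18, 26)) = 8.6023
d((13, 19), (-1, 3)) = 21.2603
d((13, 19), (-22, -4)) = 41.8808
d((26, 10), (-26, -22)) = 61.0574
d((26, 10), (-15, 6)) = 41.1947
d((26, 10), (18, 8)) = 8.2462 <-- minimum
d((26, 10), (18, 26)) = 17.8885
d((26, 10), (-1, 3)) = 27.8927
d((26, 10), (-22, -4)) = 50.0
d((-26, -22), (-15, 6)) = 30.0832
d((-26, -22), (18, 8)) = 53.2541
d((-26, -22), (18, 26)) = 65.1153
d((-26, -22), (-1, 3)) = 35.3553
d((-26, -22), (-22, -4)) = 18.4391
d((-15, 6), (18, 8)) = 33.0606
d((-15, 6), (18, 26)) = 38.5876
d((-15, 6), (-1, 3)) = 14.3178
d((-15, 6), (-22, -4)) = 12.2066
d((18, 8), (18, 26)) = 18.0
d((18, 8), (-1, 3)) = 19.6469
d((18, 8), (-22, -4)) = 41.7612
d((18, 26), (-1, 3)) = 29.8329
d((18, 26), (-22, -4)) = 50.0
d((-1, 3), (-22, -4)) = 22.1359

Closest pair: (26, 10) and (18, 8) with distance 8.2462

The closest pair is (26, 10) and (18, 8) with Euclidean distance 8.2462. For 8 points, brute-force pairwise comparison is shown above. For large n, the divide-and-conquer algorithm (sort by x, recurse on halves, check the dividing strip) achieves O(n log n).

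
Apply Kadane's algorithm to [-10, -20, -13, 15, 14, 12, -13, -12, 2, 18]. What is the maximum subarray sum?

Using Kadane's algorithm on [-10, -20, -13, 15, 14, 12, -13, -12, 2, 18]:

Scanning through the array:
Position 1 (value -20): max_ending_here = -20, max_so_far = -10
Position 2 (value -13): max_ending_here = -13, max_so_far = -10
Position 3 (value 15): max_ending_here = 15, max_so_far = 15
Position 4 (value 14): max_ending_here = 29, max_so_far = 29
Position 5 (value 12): max_ending_here = 41, max_so_far = 41
Position 6 (value -13): max_ending_here = 28, max_so_far = 41
Position 7 (value -12): max_ending_here = 16, max_so_far = 41
Position 8 (value 2): max_ending_here = 18, max_so_far = 41
Position 9 (value 18): max_ending_here = 36, max_so_far = 41

Maximum subarray: [15, 14, 12]
Maximum sum: 41

The maximum subarray is [15, 14, 12] with sum 41. This subarray runs from index 3 to index 5.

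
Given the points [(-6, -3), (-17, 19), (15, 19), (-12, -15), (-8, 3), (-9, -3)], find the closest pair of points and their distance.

Computing all pairwise distances among 6 points:

d((-6, -3), (-17, 19)) = 24.5967
d((-6, -3), (15, 19)) = 30.4138
d((-6, -3), (-12, -15)) = 13.4164
d((-6, -3), (-8, 3)) = 6.3246
d((-6, -3), (-9, -3)) = 3.0 <-- minimum
d((-17, 19), (15, 19)) = 32.0
d((-17, 19), (-12, -15)) = 34.3657
d((-17, 19), (-8, 3)) = 18.3576
d((-17, 19), (-9, -3)) = 23.4094
d((15, 19), (-12, -15)) = 43.4166
d((15, 19), (-8, 3)) = 28.0179
d((15, 19), (-9, -3)) = 32.5576
d((-12, -15), (-8, 3)) = 18.4391
d((-12, -15), (-9, -3)) = 12.3693
d((-8, 3), (-9, -3)) = 6.0828

Closest pair: (-6, -3) and (-9, -3) with distance 3.0

The closest pair is (-6, -3) and (-9, -3) with Euclidean distance 3.0. For 6 points, brute-force pairwise comparison is shown above. For large n, the divide-and-conquer algorithm (sort by x, recurse on halves, check the dividing strip) achieves O(n log n).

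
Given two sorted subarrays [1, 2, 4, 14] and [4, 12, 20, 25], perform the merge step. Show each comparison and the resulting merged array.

Merging process:

Compare 1 vs 4: take 1 from left. Merged: [1]
Compare 2 vs 4: take 2 from left. Merged: [1, 2]
Compare 4 vs 4: take 4 from left. Merged: [1, 2, 4]
Compare 14 vs 4: take 4 from right. Merged: [1, 2, 4, 4]
Compare 14 vs 12: take 12 from right. Merged: [1, 2, 4, 4, 12]
Compare 14 vs 20: take 14 from left. Merged: [1, 2, 4, 4, 12, 14]
Append remaining from right: [20, 25]. Merged: [1, 2, 4, 4, 12, 14, 20, 25]

Final merged array: [1, 2, 4, 4, 12, 14, 20, 25]
Total comparisons: 6

The merged array is [1, 2, 4, 4, 12, 14, 20, 25], requiring 6 comparisons. The merge step runs in O(n) time where n is the total number of elements.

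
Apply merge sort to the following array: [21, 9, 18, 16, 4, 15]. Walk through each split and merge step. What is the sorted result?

Merge sort trace:

Split: [21, 9, 18, 16, 4, 15] -> [21, 9, 18] and [16, 4, 15]
  Split: [21, 9, 18] -> [21] and [9, 18]
    Split: [9, 18] -> [9] and [18]
    Merge: [9] + [18] -> [9, 18]
  Merge: [21] + [9, 18] -> [9, 18, 21]
  Split: [16, 4, 15] -> [16] and [4, 15]
    Split: [4, 15] -> [4] and [15]
    Merge: [4] + [15] -> [4, 15]
  Merge: [16] + [4, 15] -> [4, 15, 16]
Merge: [9, 18, 21] + [4, 15, 16] -> [4, 9, 15, 16, 18, 21]

Final sorted array: [4, 9, 15, 16, 18, 21]

The merge sort proceeds by recursively splitting the array and merging sorted halves.
After all merges, the sorted array is [4, 9, 15, 16, 18, 21].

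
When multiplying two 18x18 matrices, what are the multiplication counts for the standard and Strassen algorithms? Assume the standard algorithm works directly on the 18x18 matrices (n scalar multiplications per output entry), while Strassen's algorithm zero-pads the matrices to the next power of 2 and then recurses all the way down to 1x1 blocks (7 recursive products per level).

Matrix multiplication for 18x18 matrices:

Strassen's algorithm requires power-of-2 dimensions. Pad 18x18 to 32x32 (next power of 2).

Standard algorithm: 18^3 = 5832 multiplications
Strassen's algorithm: 7^(log2(32)) = 7^5 = 16807 multiplications
Difference: 5832 - 16807 = -10975 (Strassen uses MORE here due to padding overhead — for small or just-over-power-of-2 n, padding can outweigh the per-level savings)

Standard: 5832 multiplications (18^3). Strassen: 16807 multiplications (7^5, after padding to 32x32). Strassen reduces 8 recursive multiplications to 7 at each level.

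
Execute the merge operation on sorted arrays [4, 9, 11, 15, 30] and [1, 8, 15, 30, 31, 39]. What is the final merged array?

Merging process:

Compare 4 vs 1: take 1 from right. Merged: [1]
Compare 4 vs 8: take 4 from left. Merged: [1, 4]
Compare 9 vs 8: take 8 from right. Merged: [1, 4, 8]
Compare 9 vs 15: take 9 from left. Merged: [1, 4, 8, 9]
Compare 11 vs 15: take 11 from left. Merged: [1, 4, 8, 9, 11]
Compare 15 vs 15: take 15 from left. Merged: [1, 4, 8, 9, 11, 15]
Compare 30 vs 15: take 15 from right. Merged: [1, 4, 8, 9, 11, 15, 15]
Compare 30 vs 30: take 30 from left. Merged: [1, 4, 8, 9, 11, 15, 15, 30]
Append remaining from right: [30, 31, 39]. Merged: [1, 4, 8, 9, 11, 15, 15, 30, 30, 31, 39]

Final merged array: [1, 4, 8, 9, 11, 15, 15, 30, 30, 31, 39]
Total comparisons: 8

The merged array is [1, 4, 8, 9, 11, 15, 15, 30, 30, 31, 39], requiring 8 comparisons. The merge step runs in O(n) time where n is the total number of elements.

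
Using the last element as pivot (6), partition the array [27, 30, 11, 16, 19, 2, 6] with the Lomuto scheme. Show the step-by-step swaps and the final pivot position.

Lomuto partition with pivot = 6:

Initial array: [27, 30, 11, 16, 19, 2, 6]

arr[0]=27 > 6: no swap
arr[1]=30 > 6: no swap
arr[2]=11 > 6: no swap
arr[3]=16 > 6: no swap
arr[4]=19 > 6: no swap
arr[5]=2 <= 6: swap with position 0, array becomes [2, 30, 11, 16, 19, 27, 6]

Place pivot at position 1: [2, 6, 11, 16, 19, 27, 30]
Pivot position: 1

After partitioning with pivot 6, the array becomes [2, 6, 11, 16, 19, 27, 30]. The pivot is placed at index 1. All elements to the left of the pivot are <= 6, and all elements to the right are > 6.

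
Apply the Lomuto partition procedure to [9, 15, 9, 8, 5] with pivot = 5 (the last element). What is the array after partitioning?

Lomuto partition with pivot = 5:

Initial array: [9, 15, 9, 8, 5]

arr[0]=9 > 5: no swap
arr[1]=15 > 5: no swap
arr[2]=9 > 5: no swap
arr[3]=8 > 5: no swap

Place pivot at position 0: [5, 15, 9, 8, 9]
Pivot position: 0

After partitioning with pivot 5, the array becomes [5, 15, 9, 8, 9]. The pivot is placed at index 0. All elements to the left of the pivot are <= 5, and all elements to the right are > 5.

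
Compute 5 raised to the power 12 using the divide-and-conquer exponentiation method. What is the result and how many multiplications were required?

Computing 5^12 by squaring (build up from 5^1; each line after the first costs one multiplication):

5^1 = 5
5^2 = (5^1)^2 = 5^2 = 25
5^3 = 5 * 5^2 = 5 * 25 = 125
5^6 = (5^3)^2 = 125^2 = 15625
5^12 = (5^6)^2 = 15625^2 = 244140625

Result: 244140625
Multiplications needed: 4 (4 lines after 5^1)

5^12 = 244140625. Using exponentiation by squaring, this requires 4 multiplications. The key idea: if the exponent is even, square the half-power; if odd, multiply by the base once.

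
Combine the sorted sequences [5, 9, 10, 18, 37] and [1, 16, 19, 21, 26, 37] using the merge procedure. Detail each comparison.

Merging process:

Compare 5 vs 1: take 1 from right. Merged: [1]
Compare 5 vs 16: take 5 from left. Merged: [1, 5]
Compare 9 vs 16: take 9 from left. Merged: [1, 5, 9]
Compare 10 vs 16: take 10 from left. Merged: [1, 5, 9, 10]
Compare 18 vs 16: take 16 from right. Merged: [1, 5, 9, 10, 16]
Compare 18 vs 19: take 18 from left. Merged: [1, 5, 9, 10, 16, 18]
Compare 37 vs 19: take 19 from right. Merged: [1, 5, 9, 10, 16, 18, 19]
Compare 37 vs 21: take 21 from right. Merged: [1, 5, 9, 10, 16, 18, 19, 21]
Compare 37 vs 26: take 26 from right. Merged: [1, 5, 9, 10, 16, 18, 19, 21, 26]
Compare 37 vs 37: take 37 from left. Merged: [1, 5, 9, 10, 16, 18, 19, 21, 26, 37]
Append remaining from right: [37]. Merged: [1, 5, 9, 10, 16, 18, 19, 21, 26, 37, 37]

Final merged array: [1, 5, 9, 10, 16, 18, 19, 21, 26, 37, 37]
Total comparisons: 10

The merged array is [1, 5, 9, 10, 16, 18, 19, 21, 26, 37, 37], requiring 10 comparisons. The merge step runs in O(n) time where n is the total number of elements.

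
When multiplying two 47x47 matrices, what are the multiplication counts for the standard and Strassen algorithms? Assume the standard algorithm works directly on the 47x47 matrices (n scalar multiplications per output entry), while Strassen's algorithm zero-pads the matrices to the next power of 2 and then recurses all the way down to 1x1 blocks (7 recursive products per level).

Matrix multiplication for 47x47 matrices:

Strassen's algorithm requires power-of-2 dimensions. Pad 47x47 to 64x64 (next power of 2).

Standard algorithm: 47^3 = 103823 multiplications
Strassen's algorithm: 7^(log2(64)) = 7^6 = 117649 multiplications
Difference: 103823 - 117649 = -13826 (Strassen uses MORE here due to padding overhead — for small or just-over-power-of-2 n, padding can outweigh the per-level savings)

Standard: 103823 multiplications (47^3). Strassen: 117649 multiplications (7^6, after padding to 64x64). Strassen reduces 8 recursive multiplications to 7 at each level.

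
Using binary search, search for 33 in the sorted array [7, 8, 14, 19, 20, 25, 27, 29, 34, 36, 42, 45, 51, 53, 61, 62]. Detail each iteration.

Binary search for 33 in [7, 8, 14, 19, 20, 25, 27, 29, 34, 36, 42, 45, 51, 53, 61, 62]:

lo=0, hi=15, mid=7, arr[mid]=29 -> 29 < 33, search right half
lo=8, hi=15, mid=11, arr[mid]=45 -> 45 > 33, search left half
lo=8, hi=10, mid=9, arr[mid]=36 -> 36 > 33, search left half
lo=8, hi=8, mid=8, arr[mid]=34 -> 34 > 33, search left half
lo=8 > hi=7, target 33 not found

Binary search determines that 33 is not in the array after 4 comparisons. The search space was exhausted without finding the target.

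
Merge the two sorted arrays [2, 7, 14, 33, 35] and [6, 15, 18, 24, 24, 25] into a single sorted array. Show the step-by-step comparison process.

Merging process:

Compare 2 vs 6: take 2 from left. Merged: [2]
Compare 7 vs 6: take 6 from right. Merged: [2, 6]
Compare 7 vs 15: take 7 from left. Merged: [2, 6, 7]
Compare 14 vs 15: take 14 from left. Merged: [2, 6, 7, 14]
Compare 33 vs 15: take 15 from right. Merged: [2, 6, 7, 14, 15]
Compare 33 vs 18: take 18 from right. Merged: [2, 6, 7, 14, 15, 18]
Compare 33 vs 24: take 24 from right. Merged: [2, 6, 7, 14, 15, 18, 24]
Compare 33 vs 24: take 24 from right. Merged: [2, 6, 7, 14, 15, 18, 24, 24]
Compare 33 vs 25: take 25 from right. Merged: [2, 6, 7, 14, 15, 18, 24, 24, 25]
Append remaining from left: [33, 35]. Merged: [2, 6, 7, 14, 15, 18, 24, 24, 25, 33, 35]

Final merged array: [2, 6, 7, 14, 15, 18, 24, 24, 25, 33, 35]
Total comparisons: 9

The merged array is [2, 6, 7, 14, 15, 18, 24, 24, 25, 33, 35], requiring 9 comparisons. The merge step runs in O(n) time where n is the total number of elements.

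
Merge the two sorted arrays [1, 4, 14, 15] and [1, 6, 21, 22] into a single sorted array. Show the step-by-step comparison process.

Merging process:

Compare 1 vs 1: take 1 from left. Merged: [1]
Compare 4 vs 1: take 1 from right. Merged: [1, 1]
Compare 4 vs 6: take 4 from left. Merged: [1, 1, 4]
Compare 14 vs 6: take 6 from right. Merged: [1, 1, 4, 6]
Compare 14 vs 21: take 14 from left. Merged: [1, 1, 4, 6, 14]
Compare 15 vs 21: take 15 from left. Merged: [1, 1, 4, 6, 14, 15]
Append remaining from right: [21, 22]. Merged: [1, 1, 4, 6, 14, 15, 21, 22]

Final merged array: [1, 1, 4, 6, 14, 15, 21, 22]
Total comparisons: 6

The merged array is [1, 1, 4, 6, 14, 15, 21, 22], requiring 6 comparisons. The merge step runs in O(n) time where n is the total number of elements.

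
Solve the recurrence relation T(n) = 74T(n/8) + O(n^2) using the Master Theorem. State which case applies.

Master Theorem for T(n) = 74T(n/8) + O(n^2):

a = 74, b = 8, c = 2
log_b(a) = log_8(74) = 2.0698

Case 1: c = 2 < log_8(74) = 2.0698
T(n) = O(n^(log_8 74))

For T(n) = 74T(n/8) + O(n^2): log_8(74) = 2.0698. This is Case 1 of the Master Theorem (c < log_b(a), work dominated by leaves), giving O(n^(log_8 74)).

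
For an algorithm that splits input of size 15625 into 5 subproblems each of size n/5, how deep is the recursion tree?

For divide and conquer with division factor 5:

Problem sizes at each level:
Level 0: 15625
Level 1: 3125
Level 2: 625
Level 3: 125
Level 4: 25
Level 5: 5
Level 6: 1

The root is level 0 and the size-1 base case is level 6 (the tree spans levels 0 through 6, i.e. 7 levels counting the root), so the depth is the number of divisions: log_5(15625) = 6

The recursion tree depth is log_5(15625) = 6. At each level, the problem size is divided by 5, so it takes 6 divisions to reduce to a base case of size 1. The algorithm makes 5 recursive calls at each level.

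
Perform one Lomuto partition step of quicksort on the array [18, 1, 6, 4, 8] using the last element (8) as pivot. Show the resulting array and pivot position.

Lomuto partition with pivot = 8:

Initial array: [18, 1, 6, 4, 8]

arr[0]=18 > 8: no swap
arr[1]=1 <= 8: swap with position 0, array becomes [1, 18, 6, 4, 8]
arr[2]=6 <= 8: swap with position 1, array becomes [1, 6, 18, 4, 8]
arr[3]=4 <= 8: swap with position 2, array becomes [1, 6, 4, 18, 8]

Place pivot at position 3: [1, 6, 4, 8, 18]
Pivot position: 3

After partitioning with pivot 8, the array becomes [1, 6, 4, 8, 18]. The pivot is placed at index 3. All elements to the left of the pivot are <= 8, and all elements to the right are > 8.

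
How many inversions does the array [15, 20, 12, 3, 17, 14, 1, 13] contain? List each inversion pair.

Finding inversions in [15, 20, 12, 3, 17, 14, 1, 13]:

(0, 2): arr[0]=15 > arr[2]=12
(0, 3): arr[0]=15 > arr[3]=3
(0, 5): arr[0]=15 > arr[5]=14
(0, 6): arr[0]=15 > arr[6]=1
(0, 7): arr[0]=15 > arr[7]=13
(1, 2): arr[1]=20 > arr[2]=12
(1, 3): arr[1]=20 > arr[3]=3
(1, 4): arr[1]=20 > arr[4]=17
(1, 5): arr[1]=20 > arr[5]=14
(1, 6): arr[1]=20 > arr[6]=1
(1, 7): arr[1]=20 > arr[7]=13
(2, 3): arr[2]=12 > arr[3]=3
(2, 6): arr[2]=12 > arr[6]=1
(3, 6): arr[3]=3 > arr[6]=1
(4, 5): arr[4]=17 > arr[5]=14
(4, 6): arr[4]=17 > arr[6]=1
(4, 7): arr[4]=17 > arr[7]=13
(5, 6): arr[5]=14 > arr[6]=1
(5, 7): arr[5]=14 > arr[7]=13

Total inversions: 19

The array has 19 inversion(s): (0,2), (0,3), (0,5), (0,6), (0,7), (1,2), (1,3), (1,4), (1,5), (1,6), (1,7), (2,3), (2,6), (3,6), (4,5), (4,6), (4,7), (5,6), (5,7). Each pair (i,j) satisfies i < j and arr[i] > arr[j].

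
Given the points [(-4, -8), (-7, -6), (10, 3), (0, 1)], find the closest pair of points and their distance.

Computing all pairwise distances among 4 points:

d((-4, -8), (-7, -6)) = 3.6056 <-- minimum
d((-4, -8), (10, 3)) = 17.8045
d((-4, -8), (0, 1)) = 9.8489
d((-7, -6), (10, 3)) = 19.2354
d((-7, -6), (0, 1)) = 9.8995
d((10, 3), (0, 1)) = 10.198

Closest pair: (-4, -8) and (-7, -6) with distance 3.6056

The closest pair is (-4, -8) and (-7, -6) with Euclidean distance 3.6056. For 4 points, brute-force pairwise comparison is shown above. For large n, the divide-and-conquer algorithm (sort by x, recurse on halves, check the dividing strip) achieves O(n log n).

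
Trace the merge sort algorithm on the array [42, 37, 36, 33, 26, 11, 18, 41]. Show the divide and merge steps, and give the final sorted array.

Merge sort trace:

Split: [42, 37, 36, 33, 26, 11, 18, 41] -> [42, 37, 36, 33] and [26, 11, 18, 41]
  Split: [42, 37, 36, 33] -> [42, 37] and [36, 33]
    Split: [42, 37] -> [42] and [37]
    Merge: [42] + [37] -> [37, 42]
    Split: [36, 33] -> [36] and [33]
    Merge: [36] + [33] -> [33, 36]
  Merge: [37, 42] + [33, 36] -> [33, 36, 37, 42]
  Split: [26, 11, 18, 41] -> [26, 11] and [18, 41]
    Split: [26, 11] -> [26] and [11]
    Merge: [26] + [11] -> [11, 26]
    Split: [18, 41] -> [18] and [41]
    Merge: [18] + [41] -> [18, 41]
  Merge: [11, 26] + [18, 41] -> [11, 18, 26, 41]
Merge: [33, 36, 37, 42] + [11, 18, 26, 41] -> [11, 18, 26, 33, 36, 37, 41, 42]

Final sorted array: [11, 18, 26, 33, 36, 37, 41, 42]

The merge sort proceeds by recursively splitting the array and merging sorted halves.
After all merges, the sorted array is [11, 18, 26, 33, 36, 37, 41, 42].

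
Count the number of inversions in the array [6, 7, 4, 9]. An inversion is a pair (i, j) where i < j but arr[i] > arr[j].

Finding inversions in [6, 7, 4, 9]:

(0, 2): arr[0]=6 > arr[2]=4
(1, 2): arr[1]=7 > arr[2]=4

Total inversions: 2

The array has 2 inversion(s): (0,2), (1,2). Each pair (i,j) satisfies i < j and arr[i] > arr[j].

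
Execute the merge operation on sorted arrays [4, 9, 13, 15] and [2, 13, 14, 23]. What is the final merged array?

Merging process:

Compare 4 vs 2: take 2 from right. Merged: [2]
Compare 4 vs 13: take 4 from left. Merged: [2, 4]
Compare 9 vs 13: take 9 from left. Merged: [2, 4, 9]
Compare 13 vs 13: take 13 from left. Merged: [2, 4, 9, 13]
Compare 15 vs 13: take 13 from right. Merged: [2, 4, 9, 13, 13]
Compare 15 vs 14: take 14 from right. Merged: [2, 4, 9, 13, 13, 14]
Compare 15 vs 23: take 15 from left. Merged: [2, 4, 9, 13, 13, 14, 15]
Append remaining from right: [23]. Merged: [2, 4, 9, 13, 13, 14, 15, 23]

Final merged array: [2, 4, 9, 13, 13, 14, 15, 23]
Total comparisons: 7

The merged array is [2, 4, 9, 13, 13, 14, 15, 23], requiring 7 comparisons. The merge step runs in O(n) time where n is the total number of elements.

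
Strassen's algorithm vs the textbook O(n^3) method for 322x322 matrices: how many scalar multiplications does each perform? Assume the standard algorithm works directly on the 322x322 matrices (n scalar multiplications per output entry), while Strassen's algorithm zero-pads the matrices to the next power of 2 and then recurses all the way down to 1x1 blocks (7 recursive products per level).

Matrix multiplication for 322x322 matrices:

Strassen's algorithm requires power-of-2 dimensions. Pad 322x322 to 512x512 (next power of 2).

Standard algorithm: 322^3 = 33386248 multiplications
Strassen's algorithm: 7^(log2(512)) = 7^9 = 40353607 multiplications
Difference: 33386248 - 40353607 = -6967359 (Strassen uses MORE here due to padding overhead — for small or just-over-power-of-2 n, padding can outweigh the per-level savings)

Standard: 33386248 multiplications (322^3). Strassen: 40353607 multiplications (7^9, after padding to 512x512). Strassen reduces 8 recursive multiplications to 7 at each level.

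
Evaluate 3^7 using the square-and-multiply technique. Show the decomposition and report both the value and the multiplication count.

Computing 3^7 by squaring (build up from 3^1; each line after the first costs one multiplication):

3^1 = 3
3^2 = (3^1)^2 = 3^2 = 9
3^3 = 3 * 3^2 = 3 * 9 = 27
3^6 = (3^3)^2 = 27^2 = 729
3^7 = 3 * 3^6 = 3 * 729 = 2187

Result: 2187
Multiplications needed: 4 (4 lines after 3^1)

3^7 = 2187. Using exponentiation by squaring, this requires 4 multiplications. The key idea: if the exponent is even, square the half-power; if odd, multiply by the base once.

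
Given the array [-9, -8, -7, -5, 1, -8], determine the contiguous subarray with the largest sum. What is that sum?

Using Kadane's algorithm on [-9, -8, -7, -5, 1, -8]:

Scanning through the array:
Position 1 (value -8): max_ending_here = -8, max_so_far = -8
Position 2 (value -7): max_ending_here = -7, max_so_far = -7
Position 3 (value -5): max_ending_here = -5, max_so_far = -5
Position 4 (value 1): max_ending_here = 1, max_so_far = 1
Position 5 (value -8): max_ending_here = -7, max_so_far = 1

Maximum subarray: [1]
Maximum sum: 1

The maximum subarray is [1] with sum 1. This subarray runs from index 4 to index 4.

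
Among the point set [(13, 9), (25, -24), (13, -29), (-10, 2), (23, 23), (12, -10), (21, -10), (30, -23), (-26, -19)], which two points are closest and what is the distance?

Computing all pairwise distances among 9 points:

d((13, 9), (25, -24)) = 35.1141
d((13, 9), (13, -29)) = 38.0
d((13, 9), (-10, 2)) = 24.0416
d((13, 9), (23, 23)) = 17.2047
d((13, 9), (12, -10)) = 19.0263
d((13, 9), (21, -10)) = 20.6155
d((13, 9), (30, -23)) = 36.2353
d((13, 9), (-26, -19)) = 48.0104
d((25, -24), (13, -29)) = 13.0
d((25, -24), (-10, 2)) = 43.6005
d((25, -24), (23, 23)) = 47.0425
d((25, -24), (12, -10)) = 19.105
d((25, -24), (21, -10)) = 14.5602
d((25, -24), (30, -23)) = 5.099 <-- minimum
d((25, -24), (-26, -19)) = 51.2445
d((13, -29), (-10, 2)) = 38.6005
d((13, -29), (23, 23)) = 52.9528
d((13, -29), (12, -10)) = 19.0263
d((13, -29), (21, -10)) = 20.6155
d((13, -29), (30, -23)) = 18.0278
d((13, -29), (-26, -19)) = 40.2616
d((-10, 2), (23, 23)) = 39.1152
d((-10, 2), (12, -10)) = 25.0599
d((-10, 2), (21, -10)) = 33.2415
d((-10, 2), (30, -23)) = 47.1699
d((-10, 2), (-26, -19)) = 26.4008
d((23, 23), (12, -10)) = 34.7851
d((23, 23), (21, -10)) = 33.0606
d((23, 23), (30, -23)) = 46.5296
d((23, 23), (-26, -19)) = 64.5368
d((12, -10), (21, -10)) = 9.0
d((12, -10), (30, -23)) = 22.2036
d((12, -10), (-26, -19)) = 39.0512
d((21, -10), (30, -23)) = 15.8114
d((21, -10), (-26, -19)) = 47.8539
d((30, -23), (-26, -19)) = 56.1427

Closest pair: (25, -24) and (30, -23) with distance 5.099

The closest pair is (25, -24) and (30, -23) with Euclidean distance 5.099. For 9 points, brute-force pairwise comparison is shown above. For large n, the divide-and-conquer algorithm (sort by x, recurse on halves, check the dividing strip) achieves O(n log n).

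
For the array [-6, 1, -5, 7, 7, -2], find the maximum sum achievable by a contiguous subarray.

Using Kadane's algorithm on [-6, 1, -5, 7, 7, -2]:

Scanning through the array:
Position 1 (value 1): max_ending_here = 1, max_so_far = 1
Position 2 (value -5): max_ending_here = -4, max_so_far = 1
Position 3 (value 7): max_ending_here = 7, max_so_far = 7
Position 4 (value 7): max_ending_here = 14, max_so_far = 14
Position 5 (value -2): max_ending_here = 12, max_so_far = 14

Maximum subarray: [7, 7]
Maximum sum: 14

The maximum subarray is [7, 7] with sum 14. This subarray runs from index 3 to index 4.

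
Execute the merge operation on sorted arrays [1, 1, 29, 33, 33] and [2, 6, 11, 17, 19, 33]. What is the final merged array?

Merging process:

Compare 1 vs 2: take 1 from left. Merged: [1]
Compare 1 vs 2: take 1 from left. Merged: [1, 1]
Compare 29 vs 2: take 2 from right. Merged: [1, 1, 2]
Compare 29 vs 6: take 6 from right. Merged: [1, 1, 2, 6]
Compare 29 vs 11: take 11 from right. Merged: [1, 1, 2, 6, 11]
Compare 29 vs 17: take 17 from right. Merged: [1, 1, 2, 6, 11, 17]
Compare 29 vs 19: take 19 from right. Merged: [1, 1, 2, 6, 11, 17, 19]
Compare 29 vs 33: take 29 from left. Merged: [1, 1, 2, 6, 11, 17, 19, 29]
Compare 33 vs 33: take 33 from left. Merged: [1, 1, 2, 6, 11, 17, 19, 29, 33]
Compare 33 vs 33: take 33 from left. Merged: [1, 1, 2, 6, 11, 17, 19, 29, 33, 33]
Append remaining from right: [33]. Merged: [1, 1, 2, 6, 11, 17, 19, 29, 33, 33, 33]

Final merged array: [1, 1, 2, 6, 11, 17, 19, 29, 33, 33, 33]
Total comparisons: 10

The merged array is [1, 1, 2, 6, 11, 17, 19, 29, 33, 33, 33], requiring 10 comparisons. The merge step runs in O(n) time where n is the total number of elements.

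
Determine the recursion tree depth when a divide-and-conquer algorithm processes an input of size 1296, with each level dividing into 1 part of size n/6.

For divide and conquer with division factor 6:

Problem sizes at each level:
Level 0: 1296
Level 1: 216
Level 2: 36
Level 3: 6
Level 4: 1

The root is level 0 and the size-1 base case is level 4 (the tree spans levels 0 through 4, i.e. 5 levels counting the root), so the depth is the number of divisions: log_6(1296) = 4

The recursion tree depth is log_6(1296) = 4. At each level, the problem size is divided by 6, so it takes 4 divisions to reduce to a base case of size 1. The algorithm makes 1 recursive call at each level.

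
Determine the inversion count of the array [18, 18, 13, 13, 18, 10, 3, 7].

Finding inversions in [18, 18, 13, 13, 18, 10, 3, 7]:

(0, 2): arr[0]=18 > arr[2]=13
(0, 3): arr[0]=18 > arr[3]=13
(0, 5): arr[0]=18 > arr[5]=10
(0, 6): arr[0]=18 > arr[6]=3
(0, 7): arr[0]=18 > arr[7]=7
(1, 2): arr[1]=18 > arr[2]=13
(1, 3): arr[1]=18 > arr[3]=13
(1, 5): arr[1]=18 > arr[5]=10
(1, 6): arr[1]=18 > arr[6]=3
(1, 7): arr[1]=18 > arr[7]=7
(2, 5): arr[2]=13 > arr[5]=10
(2, 6): arr[2]=13 > arr[6]=3
(2, 7): arr[2]=13 > arr[7]=7
(3, 5): arr[3]=13 > arr[5]=10
(3, 6): arr[3]=13 > arr[6]=3
(3, 7): arr[3]=13 > arr[7]=7
(4, 5): arr[4]=18 > arr[5]=10
(4, 6): arr[4]=18 > arr[6]=3
(4, 7): arr[4]=18 > arr[7]=7
(5, 6): arr[5]=10 > arr[6]=3
(5, 7): arr[5]=10 > arr[7]=7

Total inversions: 21

The array has 21 inversion(s): (0,2), (0,3), (0,5), (0,6), (0,7), (1,2), (1,3), (1,5), (1,6), (1,7), (2,5), (2,6), (2,7), (3,5), (3,6), (3,7), (4,5), (4,6), (4,7), (5,6), (5,7). Each pair (i,j) satisfies i < j and arr[i] > arr[j].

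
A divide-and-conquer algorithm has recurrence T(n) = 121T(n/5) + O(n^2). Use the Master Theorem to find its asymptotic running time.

Master Theorem for T(n) = 121T(n/5) + O(n^2):

a = 121, b = 5, c = 2
log_b(a) = log_5(121) = 2.9798

Case 1: c = 2 < log_5(121) = 2.9798
T(n) = O(n^(log_5 121))

For T(n) = 121T(n/5) + O(n^2): log_5(121) = 2.9798. This is Case 1 of the Master Theorem (c < log_b(a), work dominated by leaves), giving O(n^(log_5 121)).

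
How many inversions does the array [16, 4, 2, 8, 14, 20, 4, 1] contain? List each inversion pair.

Finding inversions in [16, 4, 2, 8, 14, 20, 4, 1]:

(0, 1): arr[0]=16 > arr[1]=4
(0, 2): arr[0]=16 > arr[2]=2
(0, 3): arr[0]=16 > arr[3]=8
(0, 4): arr[0]=16 > arr[4]=14
(0, 6): arr[0]=16 > arr[6]=4
(0, 7): arr[0]=16 > arr[7]=1
(1, 2): arr[1]=4 > arr[2]=2
(1, 7): arr[1]=4 > arr[7]=1
(2, 7): arr[2]=2 > arr[7]=1
(3, 6): arr[3]=8 > arr[6]=4
(3, 7): arr[3]=8 > arr[7]=1
(4, 6): arr[4]=14 > arr[6]=4
(4, 7): arr[4]=14 > arr[7]=1
(5, 6): arr[5]=20 > arr[6]=4
(5, 7): arr[5]=20 > arr[7]=1
(6, 7): arr[6]=4 > arr[7]=1

Total inversions: 16

The array has 16 inversion(s): (0,1), (0,2), (0,3), (0,4), (0,6), (0,7), (1,2), (1,7), (2,7), (3,6), (3,7), (4,6), (4,7), (5,6), (5,7), (6,7). Each pair (i,j) satisfies i < j and arr[i] > arr[j].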